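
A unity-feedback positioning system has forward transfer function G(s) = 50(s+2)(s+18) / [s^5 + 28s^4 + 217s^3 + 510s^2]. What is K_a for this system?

60/17

The denominator has no term below 510s^2 — 2 poles at s=0, type 2.
K_a = lim_{s→0} s^2·G(s) = 50·2·18 / 510 = 60/17.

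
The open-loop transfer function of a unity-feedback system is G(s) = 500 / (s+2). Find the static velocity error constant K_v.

0

The open loop has no poles at the origin → type 0 system.
K_v = lim_{s→0} s·G(s) = 0 (the extra factor of s kills the finite limit).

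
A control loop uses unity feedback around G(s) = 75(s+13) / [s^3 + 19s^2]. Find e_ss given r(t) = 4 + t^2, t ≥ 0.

Lowest-order denominator term is 19s^2, so the open loop has 2 poles at the origin → type 2 system. By superposition:
  • 4: tracked with zero error.
  • t^2: e_ss = 2/K_a with K_a=975/19 → 38/975.
Total e_ss = 38/975.

38/975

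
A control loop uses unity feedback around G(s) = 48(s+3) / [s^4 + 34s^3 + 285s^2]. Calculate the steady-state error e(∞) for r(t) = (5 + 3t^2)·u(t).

11.875

Lowest-order denominator term is 285s^2, so the open loop has 2 poles at the origin → type 2 system. Treating each term separately:
  • 5: tracked with zero error.
  • 3t^2: e_ss = 6/K_a with K_a=48/95 → 11.875.
Total e_ss = 11.875.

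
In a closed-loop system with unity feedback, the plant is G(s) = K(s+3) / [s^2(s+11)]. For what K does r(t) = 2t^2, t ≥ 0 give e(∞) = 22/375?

The open loop has two poles at the origin → type 2 system.
K_a = lim_{s→0} s^2·G(s) = K·3 / (11) = (3/11)·K.
e_ss = 4/K_a = 22/375 ⇒ K_a = 750/11 ⇒ K = (750/11)/(3/11) = 250.

250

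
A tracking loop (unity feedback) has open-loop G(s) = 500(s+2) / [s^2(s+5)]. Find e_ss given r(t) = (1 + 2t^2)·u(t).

System type = 2 (two poles at s=0). Treating each term separately:
  • 1: tracked with zero error.
  • 2t^2: e_ss = 4/K_a with K_a=200 → 0.02.
Total e_ss = 0.02.

0.02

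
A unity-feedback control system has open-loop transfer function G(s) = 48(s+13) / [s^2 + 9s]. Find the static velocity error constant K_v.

The denominator has no term below 9s — 1 pole at s=0, type 1.
K_v = lim_{s→0} s·G(s) = 48·13 / 9 = 208/3.

208/3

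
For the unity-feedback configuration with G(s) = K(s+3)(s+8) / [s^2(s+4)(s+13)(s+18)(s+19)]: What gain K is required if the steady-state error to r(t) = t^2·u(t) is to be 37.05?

The open loop has two poles at the origin → type 2 system.
K_a = lim_{s→0} s^2·G(s) = K·3·8 / (4·13·18·19) = (1/741)·K.
e_ss = 2/K_a = 37.05 ⇒ K_a = 40/741 ⇒ K = (40/741)/(1/741) = 40.

40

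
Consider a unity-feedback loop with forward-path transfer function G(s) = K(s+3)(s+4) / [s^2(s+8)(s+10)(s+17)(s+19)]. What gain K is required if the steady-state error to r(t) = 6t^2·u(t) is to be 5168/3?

15

G(s) has two factors of s in the denominator, so the system is type 2.
K_a = lim_{s→0} s^2·G(s) = K·3·4 / (8·10·17·19) = (3/6460)·K.
e_ss = 12/K_a = 5168/3 ⇒ K_a = 9/1292 ⇒ K = (9/1292)/(3/6460) = 15.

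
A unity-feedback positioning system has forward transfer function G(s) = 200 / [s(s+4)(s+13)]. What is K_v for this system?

50/13

G(s) has one factor of s in the denominator, so the system is type 1.
K_v = lim_{s→0} s·G(s) = 200 / (4·13) = 50/13.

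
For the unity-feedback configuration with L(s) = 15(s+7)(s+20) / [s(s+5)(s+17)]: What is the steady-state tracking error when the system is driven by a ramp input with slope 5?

The open loop has one pole at the origin → type 1 system.
K_v = lim_{s→0} s·L(s) = 15·7·20 / (5·17) = 420/17.
e_ss = 5/K_v = 5/(420/17) = 17/84.

17/84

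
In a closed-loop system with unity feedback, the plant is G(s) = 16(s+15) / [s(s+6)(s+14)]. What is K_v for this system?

20/7

System type = 1 (one pole at s=0).
K_v = lim_{s→0} s·G(s) = 16·15 / (6·14) = 20/7.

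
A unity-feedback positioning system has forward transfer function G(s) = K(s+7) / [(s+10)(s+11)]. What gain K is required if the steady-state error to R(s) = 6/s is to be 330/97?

The open loop has no poles at the origin → type 0 system.
K_p = lim_{s→0} G(s) = K·7 / (10·11) = (7/110)·K.
e_ss = 6/(1 + K_p) = 330/97 ⇒ 1 + (7/110)·K = 97/55 ⇒ K = 12.

12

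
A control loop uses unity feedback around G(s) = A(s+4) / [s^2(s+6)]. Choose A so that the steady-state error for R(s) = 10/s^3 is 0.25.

Two free integrators in G(s): this is a type 2 system.
K_a = lim_{s→0} s^2·G(s) = A·4 / (6) = (2/3)·A.
e_ss = 10/K_a = 0.25 ⇒ K_a = 40 ⇒ A = 40/(2/3) = 60.

60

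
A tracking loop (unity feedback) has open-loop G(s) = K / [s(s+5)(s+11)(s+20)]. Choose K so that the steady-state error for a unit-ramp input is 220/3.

System type = 1 (one pole at s=0).
K_v = lim_{s→0} s·G(s) = K / (5·11·20) = (1/1100)·K.
e_ss = 1/K_v = 220/3 ⇒ K_v = 3/220 ⇒ K = (3/220)/(1/1100) = 15.

15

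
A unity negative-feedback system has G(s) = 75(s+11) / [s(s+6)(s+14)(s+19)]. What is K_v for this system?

System type = 1 (one pole at s=0).
K_v = lim_{s→0} s·G(s) = 75·11 / (6·14·19) = 275/532.

275/532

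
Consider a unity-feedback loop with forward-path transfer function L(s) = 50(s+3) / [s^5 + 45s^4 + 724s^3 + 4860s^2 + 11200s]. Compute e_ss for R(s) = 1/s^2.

The denominator has no term below 11200s — 1 pole at s=0, type 1.
K_v = lim_{s→0} s·L(s) = 50·3 / 11200 = 3/224.
e_ss = 1/K_v = 1/(3/224) = 224/3.

224/3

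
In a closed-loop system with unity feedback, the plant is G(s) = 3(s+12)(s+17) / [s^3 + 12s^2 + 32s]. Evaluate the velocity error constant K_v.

19.125

Lowest-order denominator term is 32s, so the open loop has 1 pole at the origin → type 1 system.
K_v = lim_{s→0} s·G(s) = 3·12·17 / 32 = 19.125.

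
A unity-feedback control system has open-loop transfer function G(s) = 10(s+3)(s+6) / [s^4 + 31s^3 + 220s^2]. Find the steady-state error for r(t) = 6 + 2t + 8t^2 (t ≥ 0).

176/9

Factoring s^2 from the denominator leaves a polynomial with constant term 220, so the system is type 2. Treating each term separately:
  • 6: tracked with zero error.
  • 2t: tracked with zero error.
  • 8t^2: e_ss = 16/K_a with K_a=9/11 → 176/9.
Total e_ss = 176/9.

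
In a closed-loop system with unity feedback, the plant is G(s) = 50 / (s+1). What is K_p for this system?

50

No free integrators in G(s): this is a type 0 system.
K_p = lim_{s→0} G(s) = 50 / (1) = 50.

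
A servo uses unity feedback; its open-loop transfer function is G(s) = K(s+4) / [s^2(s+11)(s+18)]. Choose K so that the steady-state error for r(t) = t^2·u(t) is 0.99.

100

System type = 2 (two poles at s=0).
K_a = lim_{s→0} s^2·G(s) = K·4 / (11·18) = (2/99)·K.
e_ss = 2/K_a = 0.99 ⇒ K_a = 200/99 ⇒ K = (200/99)/(2/99) = 100.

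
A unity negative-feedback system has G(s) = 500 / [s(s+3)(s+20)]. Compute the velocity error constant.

25/3

G(s) has one factor of s in the denominator, so the system is type 1.
K_v = lim_{s→0} s·G(s) = 500 / (3·20) = 25/3.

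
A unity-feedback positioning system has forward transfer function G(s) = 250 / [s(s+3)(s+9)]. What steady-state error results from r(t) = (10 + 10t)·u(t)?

G(s) has one factor of s in the denominator, so the system is type 1. By superposition:
  • 10: tracked with zero error.
  • 10t: e_ss = 10/K_v with K_v=250/27 → 1.08.
Total e_ss = 1.08.

1.08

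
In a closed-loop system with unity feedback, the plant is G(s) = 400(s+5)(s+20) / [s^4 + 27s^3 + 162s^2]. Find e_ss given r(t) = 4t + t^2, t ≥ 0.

Factoring s^2 from the denominator leaves a polynomial with constant term 162, so the system is type 2. Taking each input component in turn:
  • 4t: tracked with zero error.
  • t^2: e_ss = 2/K_a with K_a=20000/81 → 0.0081.
Total e_ss = 0.0081.

0.0081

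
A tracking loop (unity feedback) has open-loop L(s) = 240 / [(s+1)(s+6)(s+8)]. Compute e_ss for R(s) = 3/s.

The open loop has no poles at the origin → type 0 system.
K_p = lim_{s→0} L(s) = 240 / (1·6·8) = 5.
e_ss = 3/(1 + K_p) = 3/6 = 0.5.

0.5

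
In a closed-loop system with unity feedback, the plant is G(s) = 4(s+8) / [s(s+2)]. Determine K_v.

16

System type = 1 (one pole at s=0).
K_v = lim_{s→0} s·G(s) = 4·8 / (2) = 16.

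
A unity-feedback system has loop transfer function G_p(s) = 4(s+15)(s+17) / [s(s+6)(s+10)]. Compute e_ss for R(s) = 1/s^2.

1/17

G_p(s) has one factor of s in the denominator, so the system is type 1.
K_v = lim_{s→0} s·G_p(s) = 4·15·17 / (6·10) = 17.
e_ss = 1/K_v = 1/17.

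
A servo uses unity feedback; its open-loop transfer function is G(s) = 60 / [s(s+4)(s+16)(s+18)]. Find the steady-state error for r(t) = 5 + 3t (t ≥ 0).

57.6

G(s) has one factor of s in the denominator, so the system is type 1. Taking each input component in turn:
  • 5: tracked with zero error.
  • 3t: e_ss = 3/K_v with K_v=5/96 → 57.6.
Total e_ss = 57.6.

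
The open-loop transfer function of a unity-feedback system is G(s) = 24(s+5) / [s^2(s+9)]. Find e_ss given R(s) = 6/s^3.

0.45

Two free integrators in G(s): this is a type 2 system.
K_a = lim_{s→0} s^2·G(s) = 24·5 / (9) = 40/3.
r(t) = 3t^2 gives R(s) = 6/s^3.
e_ss = 6/K_a = 6/(40/3) = 0.45.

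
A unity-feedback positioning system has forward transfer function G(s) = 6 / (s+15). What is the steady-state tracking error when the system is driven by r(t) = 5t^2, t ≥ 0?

infinity

System type = 0 (no poles at s=0).
K_a = lim_{s→0} s^2·G(s) = 0; the steady-state error to this parabolic input grows without bound.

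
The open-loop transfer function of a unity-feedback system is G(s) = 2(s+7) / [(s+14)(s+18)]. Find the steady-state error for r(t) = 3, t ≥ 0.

54/19

G(s) has no factors of s in the denominator, so the system is type 0.
K_p = lim_{s→0} G(s) = 2·7 / (14·18) = 1/18.
e_ss = 3/(1 + K_p) = 3/(19/18) = 54/19.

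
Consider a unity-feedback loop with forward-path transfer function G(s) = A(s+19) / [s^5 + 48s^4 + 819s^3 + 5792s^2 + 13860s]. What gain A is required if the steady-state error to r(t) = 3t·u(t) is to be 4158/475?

250

The denominator has no term below 13860s — 1 pole at s=0, type 1.
K_v = lim_{s→0} s·G(s) = A·19 / 13860 = (19/13860)·A.
e_ss = 3/K_v = 4158/475 ⇒ K_v = 475/1386 ⇒ A = (475/1386)/(19/13860) = 250.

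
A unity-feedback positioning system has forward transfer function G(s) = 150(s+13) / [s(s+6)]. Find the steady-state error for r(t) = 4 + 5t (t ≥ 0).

System type = 1 (one pole at s=0). Taking each input component in turn:
  • 4: tracked with zero error.
  • 5t: e_ss = 5/K_v with K_v=325 → 1/65.
Total e_ss = 1/65.

1/65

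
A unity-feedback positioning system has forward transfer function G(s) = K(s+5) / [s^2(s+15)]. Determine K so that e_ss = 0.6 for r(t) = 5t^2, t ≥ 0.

50

Two free integrators in G(s): this is a type 2 system.
K_a = lim_{s→0} s^2·G(s) = K·5 / (15) = (1/3)·K.
e_ss = 10/K_a = 0.6 ⇒ K_a = 50/3 ⇒ K = (50/3)/(1/3) = 50.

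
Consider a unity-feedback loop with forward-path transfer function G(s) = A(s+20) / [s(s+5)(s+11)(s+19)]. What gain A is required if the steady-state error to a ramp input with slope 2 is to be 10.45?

The open loop has one pole at the origin → type 1 system.
K_v = lim_{s→0} s·G(s) = A·20 / (5·11·19) = (4/209)·A.
e_ss = 2/K_v = 10.45 ⇒ K_v = 40/209 ⇒ A = (40/209)/(4/209) = 10.

10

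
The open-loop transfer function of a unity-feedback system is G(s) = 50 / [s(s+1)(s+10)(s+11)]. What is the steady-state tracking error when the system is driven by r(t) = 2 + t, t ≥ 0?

The open loop has one pole at the origin → type 1 system. Taking each input component in turn:
  • 2: tracked with zero error.
  • t: e_ss = 1/K_v with K_v=5/11 → 2.2.
Total e_ss = 2.2.

2.2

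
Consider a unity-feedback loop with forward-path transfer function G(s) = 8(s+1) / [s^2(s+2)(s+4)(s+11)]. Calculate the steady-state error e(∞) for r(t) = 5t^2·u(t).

110

The open loop has two poles at the origin → type 2 system.
K_a = lim_{s→0} s^2·G(s) = 8·1 / (2·4·11) = 1/11.
r(t) = 5t^2 gives R(s) = 10/s^3.
e_ss = 10/K_a = 10/(1/11) = 110.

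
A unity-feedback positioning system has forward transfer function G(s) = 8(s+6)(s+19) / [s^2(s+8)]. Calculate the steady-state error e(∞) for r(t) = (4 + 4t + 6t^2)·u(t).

2/19

G(s) has two factors of s in the denominator, so the system is type 2. Taking each input component in turn:
  • 4: tracked with zero error.
  • 4t: tracked with zero error.
  • 6t^2: e_ss = 12/K_a with K_a=114 → 2/19.
Total e_ss = 2/19.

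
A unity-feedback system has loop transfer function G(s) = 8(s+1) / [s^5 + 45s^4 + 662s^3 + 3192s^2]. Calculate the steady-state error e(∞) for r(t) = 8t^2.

6384

The denominator has no term below 3192s^2 — 2 poles at s=0, type 2.
K_a = lim_{s→0} s^2·G(s) = 8·1 / 3192 = 1/399.
r(t) = 8t^2 gives R(s) = 16/s^3.
e_ss = 16/K_a = 16/(1/399) = 6384.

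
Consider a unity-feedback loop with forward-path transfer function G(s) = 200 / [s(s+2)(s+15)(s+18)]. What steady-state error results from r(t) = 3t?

8.1

G(s) has one factor of s in the denominator, so the system is type 1.
K_v = lim_{s→0} s·G(s) = 200 / (2·15·18) = 10/27.
e_ss = 3/K_v = 3/(10/27) = 8.1.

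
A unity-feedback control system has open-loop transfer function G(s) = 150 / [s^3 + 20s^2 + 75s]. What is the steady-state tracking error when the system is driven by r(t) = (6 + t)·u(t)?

0.5

Lowest-order denominator term is 75s, so the open loop has 1 pole at the origin → type 1 system. Taking each input component in turn:
  • 6: tracked with zero error.
  • t: e_ss = 1/K_v with K_v=2 → 0.5.
Total e_ss = 0.5.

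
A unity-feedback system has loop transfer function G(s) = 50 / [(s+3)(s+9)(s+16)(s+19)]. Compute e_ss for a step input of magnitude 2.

8208/4129

The open loop has no poles at the origin → type 0 system.
K_p = lim_{s→0} G(s) = 50 / (3·9·16·19) = 25/4104.
e_ss = 2/(1 + K_p) = 2/(4129/4104) = 8208/4129.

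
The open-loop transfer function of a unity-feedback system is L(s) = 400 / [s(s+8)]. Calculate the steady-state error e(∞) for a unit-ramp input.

The open loop has one pole at the origin → type 1 system.
K_v = lim_{s→0} s·L(s) = 400 / (8) = 50.
e_ss = 1/K_v = 1/50 = 0.02.

0.02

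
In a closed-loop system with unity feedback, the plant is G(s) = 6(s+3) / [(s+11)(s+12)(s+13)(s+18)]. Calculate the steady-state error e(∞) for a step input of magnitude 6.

10296/1717

The open loop has no poles at the origin → type 0 system.
K_p = lim_{s→0} G(s) = 6·3 / (11·12·13·18) = 1/1716.
e_ss = 6/(1 + K_p) = 6/(1717/1716) = 10296/1717.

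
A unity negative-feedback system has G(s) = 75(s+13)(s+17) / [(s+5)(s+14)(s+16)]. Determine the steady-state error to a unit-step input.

System type = 0 (no poles at s=0).
K_p = lim_{s→0} G(s) = 75·13·17 / (5·14·16) = 3315/224.
e_ss = 1/(1 + K_p) = 1/(3539/224) = 224/3539.

224/3539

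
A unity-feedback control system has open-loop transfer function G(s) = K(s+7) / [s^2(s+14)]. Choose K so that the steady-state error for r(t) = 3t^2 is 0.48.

25

The open loop has two poles at the origin → type 2 system.
K_a = lim_{s→0} s^2·G(s) = K·7 / (14) = 0.5·K.
e_ss = 6/K_a = 0.48 ⇒ K_a = 12.5 ⇒ K = 12.5/0.5 = 25.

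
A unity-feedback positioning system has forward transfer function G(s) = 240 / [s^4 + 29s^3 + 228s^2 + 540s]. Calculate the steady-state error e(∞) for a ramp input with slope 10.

Lowest-order denominator term is 540s, so the open loop has 1 pole at the origin → type 1 system.
K_v = lim_{s→0} s·G(s) = 240 / 540 = 4/9.
e_ss = 10/K_v = 10/(4/9) = 22.5.

22.5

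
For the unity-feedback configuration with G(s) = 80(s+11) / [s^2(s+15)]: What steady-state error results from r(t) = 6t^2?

9/44

The open loop has two poles at the origin → type 2 system.
K_a = lim_{s→0} s^2·G(s) = 80·11 / (15) = 176/3.
r(t) = 6t^2 gives R(s) = 12/s^3.
e_ss = 12/K_a = 12/(176/3) = 9/44.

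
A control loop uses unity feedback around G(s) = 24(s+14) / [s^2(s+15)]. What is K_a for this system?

22.4

System type = 2 (two poles at s=0).
K_a = lim_{s→0} s^2·G(s) = 24·14 / (15) = 22.4.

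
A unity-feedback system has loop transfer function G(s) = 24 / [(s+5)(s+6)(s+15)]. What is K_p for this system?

4/75

G(s) has no factors of s in the denominator, so the system is type 0.
K_p = lim_{s→0} G(s) = 24 / (5·6·15) = 4/75.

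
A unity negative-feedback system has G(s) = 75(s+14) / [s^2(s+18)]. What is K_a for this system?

The open loop has two poles at the origin → type 2 system.
K_a = lim_{s→0} s^2·G(s) = 75·14 / (18) = 175/3.

175/3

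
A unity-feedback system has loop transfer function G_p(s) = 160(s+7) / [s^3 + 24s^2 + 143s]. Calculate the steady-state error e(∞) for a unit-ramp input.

The denominator has no term below 143s — 1 pole at s=0, type 1.
K_v = lim_{s→0} s·G_p(s) = 160·7 / 143 = 1120/143.
e_ss = 1/K_v = 1/(1120/143) = 143/1120.

143/1120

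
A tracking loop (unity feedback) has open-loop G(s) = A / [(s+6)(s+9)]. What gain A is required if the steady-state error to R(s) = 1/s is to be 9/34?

No free integrators in G(s): this is a type 0 system.
K_p = lim_{s→0} G(s) = A / (6·9) = (1/54)·A.
e_ss = 1/(1 + K_p) = 9/34 ⇒ 1 + (1/54)·A = 34/9 ⇒ A = 150.

150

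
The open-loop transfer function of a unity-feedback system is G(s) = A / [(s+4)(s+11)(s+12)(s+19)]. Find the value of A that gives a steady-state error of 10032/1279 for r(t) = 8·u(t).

No free integrators in G(s): this is a type 0 system.
K_p = lim_{s→0} G(s) = A / (4·11·12·19) = (1/10032)·A.
e_ss = 8/(1 + K_p) = 10032/1279 ⇒ 1 + (1/10032)·A = 1279/1254 ⇒ A = 200.

200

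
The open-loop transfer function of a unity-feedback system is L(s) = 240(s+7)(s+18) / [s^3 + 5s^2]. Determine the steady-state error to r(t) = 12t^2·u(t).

1/252

Lowest-order denominator term is 5s^2, so the open loop has 2 poles at the origin → type 2 system.
K_a = lim_{s→0} s^2·L(s) = 240·7·18 / 5 = 6048.
r(t) = 12t^2 gives R(s) = 24/s^3.
e_ss = 24/K_a = 24/6048 = 1/252.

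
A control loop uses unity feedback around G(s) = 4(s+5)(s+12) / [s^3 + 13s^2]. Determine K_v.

K_v = lim_{s→0} s·G(s); with 2 poles at the origin the limit diverges, so K_v = ∞.

infinity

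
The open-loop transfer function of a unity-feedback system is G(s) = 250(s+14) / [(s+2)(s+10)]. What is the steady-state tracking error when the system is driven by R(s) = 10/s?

5/88

The open loop has no poles at the origin → type 0 system.
K_p = lim_{s→0} G(s) = 250·14 / (2·10) = 175.
e_ss = 10/(1 + K_p) = 10/176 = 5/88.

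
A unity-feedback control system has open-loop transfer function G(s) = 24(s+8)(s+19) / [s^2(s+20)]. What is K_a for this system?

G(s) has two factors of s in the denominator, so the system is type 2.
K_a = lim_{s→0} s^2·G(s) = 24·8·19 / (20) = 182.4.

182.4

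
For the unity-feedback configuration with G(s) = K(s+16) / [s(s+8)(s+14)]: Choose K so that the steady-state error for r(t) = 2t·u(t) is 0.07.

G(s) has one factor of s in the denominator, so the system is type 1.
K_v = lim_{s→0} s·G(s) = K·16 / (8·14) = (1/7)·K.
e_ss = 2/K_v = 0.07 ⇒ K_v = 200/7 ⇒ K = (200/7)/(1/7) = 200.

200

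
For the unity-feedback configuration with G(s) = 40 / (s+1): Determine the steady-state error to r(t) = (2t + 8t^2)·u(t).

infinity

G(s) has no factors of s in the denominator, so the system is type 0. Treating each term separately:
  • 2t: a type-0 system cannot track it, e_ss → ∞.
  • 8t^2: a type-0 system cannot track it, e_ss → ∞.
The unbounded component dominates.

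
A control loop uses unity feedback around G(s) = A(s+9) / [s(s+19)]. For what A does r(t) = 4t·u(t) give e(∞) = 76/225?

25

One free integrator in G(s): this is a type 1 system.
K_v = lim_{s→0} s·G(s) = A·9 / (19) = (9/19)·A.
e_ss = 4/K_v = 76/225 ⇒ K_v = 225/19 ⇒ A = (225/19)/(9/19) = 25.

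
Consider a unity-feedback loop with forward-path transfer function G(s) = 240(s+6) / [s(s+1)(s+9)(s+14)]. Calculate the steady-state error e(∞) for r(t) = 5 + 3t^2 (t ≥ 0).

infinity

The open loop has one pole at the origin → type 1 system. Taking each input component in turn:
  • 5: tracked with zero error.
  • 3t^2: a type-1 system cannot track it, e_ss → ∞.
The unbounded component dominates.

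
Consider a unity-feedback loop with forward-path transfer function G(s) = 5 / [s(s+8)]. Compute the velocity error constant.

One free integrator in G(s): this is a type 1 system.
K_v = lim_{s→0} s·G(s) = 5 / (8) = 0.625.

0.625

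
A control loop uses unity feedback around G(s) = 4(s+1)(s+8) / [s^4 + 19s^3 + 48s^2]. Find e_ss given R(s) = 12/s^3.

18

The denominator has no term below 48s^2 — 2 poles at s=0, type 2.
K_a = lim_{s→0} s^2·G(s) = 4·1·8 / 48 = 2/3.
r(t) = 6t^2 gives R(s) = 12/s^3.
e_ss = 12/K_a = 12/(2/3) = 18.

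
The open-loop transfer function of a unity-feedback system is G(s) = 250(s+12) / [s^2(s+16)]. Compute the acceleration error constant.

187.5

The open loop has two poles at the origin → type 2 system.
K_a = lim_{s→0} s^2·G(s) = 250·12 / (16) = 187.5.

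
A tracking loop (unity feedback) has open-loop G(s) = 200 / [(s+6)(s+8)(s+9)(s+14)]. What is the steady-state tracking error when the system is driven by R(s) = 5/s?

3780/781

The open loop has no poles at the origin → type 0 system.
K_p = lim_{s→0} G(s) = 200 / (6·8·9·14) = 25/756.
e_ss = 5/(1 + K_p) = 5/(781/756) = 3780/781.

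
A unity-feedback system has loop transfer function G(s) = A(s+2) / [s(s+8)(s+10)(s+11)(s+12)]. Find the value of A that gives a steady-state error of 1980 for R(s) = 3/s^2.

G(s) has one factor of s in the denominator, so the system is type 1.
K_v = lim_{s→0} s·G(s) = A·2 / (8·10·11·12) = (1/5280)·A.
e_ss = 3/K_v = 1980 ⇒ K_v = 1/660 ⇒ A = (1/660)/(1/5280) = 8.

8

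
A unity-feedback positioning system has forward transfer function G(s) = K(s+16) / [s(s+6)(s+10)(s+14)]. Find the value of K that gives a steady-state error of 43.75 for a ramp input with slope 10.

12

The open loop has one pole at the origin → type 1 system.
K_v = lim_{s→0} s·G(s) = K·16 / (6·10·14) = (2/105)·K.
e_ss = 10/K_v = 43.75 ⇒ K_v = 8/35 ⇒ K = (8/35)/(2/105) = 12.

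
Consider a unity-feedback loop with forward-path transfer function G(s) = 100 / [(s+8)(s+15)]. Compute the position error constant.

5/6

G(s) has no factors of s in the denominator, so the system is type 0.
K_p = lim_{s→0} G(s) = 100 / (8·15) = 5/6.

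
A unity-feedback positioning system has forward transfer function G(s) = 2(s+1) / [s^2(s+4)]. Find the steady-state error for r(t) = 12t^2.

48

System type = 2 (two poles at s=0).
K_a = lim_{s→0} s^2·G(s) = 2·1 / (4) = 0.5.
r(t) = 12t^2 gives R(s) = 24/s^3.
e_ss = 24/K_a = 24/0.5 = 48.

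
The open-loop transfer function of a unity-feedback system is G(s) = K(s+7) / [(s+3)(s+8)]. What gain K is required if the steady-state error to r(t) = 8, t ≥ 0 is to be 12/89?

System type = 0 (no poles at s=0).
K_p = lim_{s→0} G(s) = K·7 / (3·8) = (7/24)·K.
e_ss = 8/(1 + K_p) = 12/89 ⇒ 1 + (7/24)·K = 178/3 ⇒ K = 200.

200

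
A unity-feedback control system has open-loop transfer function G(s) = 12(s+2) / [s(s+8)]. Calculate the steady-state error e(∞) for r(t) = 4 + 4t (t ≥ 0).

4/3

G(s) has one factor of s in the denominator, so the system is type 1. By superposition:
  • 4: tracked with zero error.
  • 4t: e_ss = 4/K_v with K_v=3 → 4/3.
Total e_ss = 4/3.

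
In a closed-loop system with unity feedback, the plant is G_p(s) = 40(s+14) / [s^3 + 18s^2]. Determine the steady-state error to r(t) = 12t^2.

27/35

Lowest-order denominator term is 18s^2, so the open loop has 2 poles at the origin → type 2 system.
K_a = lim_{s→0} s^2·G_p(s) = 40·14 / 18 = 280/9.
r(t) = 12t^2 gives R(s) = 24/s^3.
e_ss = 24/K_a = 24/(280/9) = 27/35.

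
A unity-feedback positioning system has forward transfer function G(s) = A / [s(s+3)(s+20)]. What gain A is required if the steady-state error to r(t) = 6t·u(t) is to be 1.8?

200

G(s) has one factor of s in the denominator, so the system is type 1.
K_v = lim_{s→0} s·G(s) = A / (3·20) = (1/60)·A.
e_ss = 6/K_v = 1.8 ⇒ K_v = 10/3 ⇒ A = (10/3)/(1/60) = 200.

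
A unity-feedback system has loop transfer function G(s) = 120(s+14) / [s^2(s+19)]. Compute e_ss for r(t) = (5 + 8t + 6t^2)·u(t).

19/140

Two free integrators in G(s): this is a type 2 system. Treating each term separately:
  • 5: tracked with zero error.
  • 8t: tracked with zero error.
  • 6t^2: e_ss = 12/K_a with K_a=1680/19 → 19/140.
Total e_ss = 19/140.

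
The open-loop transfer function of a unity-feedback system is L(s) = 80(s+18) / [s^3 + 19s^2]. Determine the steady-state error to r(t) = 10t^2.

Factoring s^2 from the denominator leaves a polynomial with constant term 19, so the system is type 2.
K_a = lim_{s→0} s^2·L(s) = 80·18 / 19 = 1440/19.
r(t) = 10t^2 gives R(s) = 20/s^3.
e_ss = 20/K_a = 20/(1440/19) = 19/72.

19/72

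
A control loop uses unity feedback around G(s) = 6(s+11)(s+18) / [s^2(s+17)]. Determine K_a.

1188/17

The open loop has two poles at the origin → type 2 system.
K_a = lim_{s→0} s^2·G(s) = 6·11·18 / (17) = 1188/17.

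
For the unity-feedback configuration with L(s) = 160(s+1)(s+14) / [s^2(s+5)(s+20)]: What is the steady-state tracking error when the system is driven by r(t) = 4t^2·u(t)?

The open loop has two poles at the origin → type 2 system.
K_a = lim_{s→0} s^2·L(s) = 160·1·14 / (5·20) = 22.4.
r(t) = 4t^2 gives R(s) = 8/s^3.
e_ss = 8/K_a = 8/22.4 = 5/14.

5/14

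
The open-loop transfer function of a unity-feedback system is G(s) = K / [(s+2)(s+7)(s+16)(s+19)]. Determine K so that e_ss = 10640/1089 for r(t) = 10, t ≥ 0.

100

No free integrators in G(s): this is a type 0 system.
K_p = lim_{s→0} G(s) = K / (2·7·16·19) = (1/4256)·K.
e_ss = 10/(1 + K_p) = 10640/1089 ⇒ 1 + (1/4256)·K = 1089/1064 ⇒ K = 100.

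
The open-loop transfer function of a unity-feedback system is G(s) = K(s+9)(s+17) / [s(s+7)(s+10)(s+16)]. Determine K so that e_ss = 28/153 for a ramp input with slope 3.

System type = 1 (one pole at s=0).
K_v = lim_{s→0} s·G(s) = K·9·17 / (7·10·16) = (153/1120)·K.
e_ss = 3/K_v = 28/153 ⇒ K_v = 459/28 ⇒ K = (459/28)/(153/1120) = 120.

120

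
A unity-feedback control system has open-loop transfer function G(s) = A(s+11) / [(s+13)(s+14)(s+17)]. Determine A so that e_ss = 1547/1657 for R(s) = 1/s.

G(s) has no factors of s in the denominator, so the system is type 0.
K_p = lim_{s→0} G(s) = A·11 / (13·14·17) = (11/3094)·A.
e_ss = 1/(1 + K_p) = 1547/1657 ⇒ 1 + (11/3094)·A = 1657/1547 ⇒ A = 20.

20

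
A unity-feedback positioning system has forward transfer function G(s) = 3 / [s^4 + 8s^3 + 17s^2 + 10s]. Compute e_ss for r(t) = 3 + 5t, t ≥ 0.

50/3

The denominator has no term below 10s — 1 pole at s=0, type 1. By superposition:
  • 3: tracked with zero error.
  • 5t: e_ss = 5/K_v with K_v=0.3 → 50/3.
Total e_ss = 50/3.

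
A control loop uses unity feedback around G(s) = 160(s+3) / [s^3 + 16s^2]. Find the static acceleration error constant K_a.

The denominator has no term below 16s^2 — 2 poles at s=0, type 2.
K_a = lim_{s→0} s^2·G(s) = 160·3 / 16 = 30.

30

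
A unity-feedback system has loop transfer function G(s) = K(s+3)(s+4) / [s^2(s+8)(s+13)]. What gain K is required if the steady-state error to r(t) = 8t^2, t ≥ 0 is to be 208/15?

System type = 2 (two poles at s=0).
K_a = lim_{s→0} s^2·G(s) = K·3·4 / (8·13) = (3/26)·K.
e_ss = 16/K_a = 208/15 ⇒ K_a = 15/13 ⇒ K = (15/13)/(3/26) = 10.

10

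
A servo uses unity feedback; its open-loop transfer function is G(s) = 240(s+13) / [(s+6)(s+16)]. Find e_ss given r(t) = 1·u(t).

2/67

No free integrators in G(s): this is a type 0 system.
K_p = lim_{s→0} G(s) = 240·13 / (6·16) = 32.5.
e_ss = 1/(1 + K_p) = 1/33.5 = 2/67.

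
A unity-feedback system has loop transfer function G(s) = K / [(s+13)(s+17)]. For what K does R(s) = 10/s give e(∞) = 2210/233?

No free integrators in G(s): this is a type 0 system.
K_p = lim_{s→0} G(s) = K / (13·17) = (1/221)·K.
e_ss = 10/(1 + K_p) = 2210/233 ⇒ 1 + (1/221)·K = 233/221 ⇒ K = 12.

12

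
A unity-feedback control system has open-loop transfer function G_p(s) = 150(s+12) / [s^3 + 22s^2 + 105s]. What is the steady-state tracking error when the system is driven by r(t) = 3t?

The denominator has no term below 105s — 1 pole at s=0, type 1.
K_v = lim_{s→0} s·G_p(s) = 150·12 / 105 = 120/7.
e_ss = 3/K_v = 3/(120/7) = 0.175.

0.175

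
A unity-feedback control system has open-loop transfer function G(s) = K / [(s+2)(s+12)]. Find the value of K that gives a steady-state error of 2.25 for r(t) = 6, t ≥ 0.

40

G(s) has no factors of s in the denominator, so the system is type 0.
K_p = lim_{s→0} G(s) = K / (2·12) = (1/24)·K.
e_ss = 6/(1 + K_p) = 2.25 ⇒ 1 + (1/24)·K = 8/3 ⇒ K = 40.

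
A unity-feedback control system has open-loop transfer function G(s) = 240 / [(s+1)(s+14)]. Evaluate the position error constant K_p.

The open loop has no poles at the origin → type 0 system.
K_p = lim_{s→0} G(s) = 240 / (1·14) = 120/7.

120/7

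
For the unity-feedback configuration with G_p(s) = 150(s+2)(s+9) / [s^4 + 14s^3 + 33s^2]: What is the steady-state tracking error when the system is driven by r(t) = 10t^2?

Lowest-order denominator term is 33s^2, so the open loop has 2 poles at the origin → type 2 system.
K_a = lim_{s→0} s^2·G_p(s) = 150·2·9 / 33 = 900/11.
r(t) = 10t^2 gives R(s) = 20/s^3.
e_ss = 20/K_a = 20/(900/11) = 11/45.

11/45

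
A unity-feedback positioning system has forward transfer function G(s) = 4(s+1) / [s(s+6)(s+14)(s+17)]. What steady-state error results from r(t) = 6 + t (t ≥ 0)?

The open loop has one pole at the origin → type 1 system. Treating each term separately:
  • 6: tracked with zero error.
  • t: e_ss = 1/K_v with K_v=1/357 → 357.
Total e_ss = 357.

357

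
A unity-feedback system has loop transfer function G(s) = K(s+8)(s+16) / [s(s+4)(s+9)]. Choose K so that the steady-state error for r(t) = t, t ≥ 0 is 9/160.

5

System type = 1 (one pole at s=0).
K_v = lim_{s→0} s·G(s) = K·8·16 / (4·9) = (32/9)·K.
e_ss = 1/K_v = 9/160 ⇒ K_v = 160/9 ⇒ K = (160/9)/(32/9) = 5.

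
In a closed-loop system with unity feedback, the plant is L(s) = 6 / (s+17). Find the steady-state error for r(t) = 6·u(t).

No free integrators in L(s): this is a type 0 system.
K_p = lim_{s→0} L(s) = 6 / (17) = 6/17.
e_ss = 6/(1 + K_p) = 6/(23/17) = 102/23.

102/23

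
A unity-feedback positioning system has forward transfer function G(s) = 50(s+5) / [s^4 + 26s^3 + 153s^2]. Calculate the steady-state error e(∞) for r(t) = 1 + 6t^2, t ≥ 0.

The denominator has no term below 153s^2 — 2 poles at s=0, type 2. By superposition:
  • 1: tracked with zero error.
  • 6t^2: e_ss = 12/K_a with K_a=250/153 → 7.344.
Total e_ss = 7.344.

7.344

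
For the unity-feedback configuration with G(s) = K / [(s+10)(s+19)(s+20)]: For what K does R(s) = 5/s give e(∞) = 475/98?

120

G(s) has no factors of s in the denominator, so the system is type 0.
K_p = lim_{s→0} G(s) = K / (10·19·20) = (1/3800)·K.
e_ss = 5/(1 + K_p) = 475/98 ⇒ 1 + (1/3800)·K = 98/95 ⇒ K = 120.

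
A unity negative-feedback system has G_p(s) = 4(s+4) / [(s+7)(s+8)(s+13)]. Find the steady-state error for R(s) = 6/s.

No free integrators in G_p(s): this is a type 0 system.
K_p = lim_{s→0} G_p(s) = 4·4 / (7·8·13) = 2/91.
e_ss = 6/(1 + K_p) = 6/(93/91) = 182/31.

182/31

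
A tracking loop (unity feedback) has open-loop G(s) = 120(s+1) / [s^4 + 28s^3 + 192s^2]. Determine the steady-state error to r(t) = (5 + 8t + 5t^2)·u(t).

Factoring s^2 from the denominator leaves a polynomial with constant term 192, so the system is type 2. Taking each input component in turn:
  • 5: tracked with zero error.
  • 8t: tracked with zero error.
  • 5t^2: e_ss = 10/K_a with K_a=0.625 → 16.
Total e_ss = 16.

16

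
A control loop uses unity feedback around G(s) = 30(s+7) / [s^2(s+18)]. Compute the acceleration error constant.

System type = 2 (two poles at s=0).
K_a = lim_{s→0} s^2·G(s) = 30·7 / (18) = 35/3.

35/3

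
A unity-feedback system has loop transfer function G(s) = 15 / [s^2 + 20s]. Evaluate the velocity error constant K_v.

0.75

Factoring s from the denominator leaves a polynomial with constant term 20, so the system is type 1.
K_v = lim_{s→0} s·G(s) = 15 / 20 = 0.75.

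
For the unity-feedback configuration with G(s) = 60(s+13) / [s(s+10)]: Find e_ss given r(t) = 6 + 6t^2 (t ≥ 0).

System type = 1 (one pole at s=0). Taking each input component in turn:
  • 6: tracked with zero error.
  • 6t^2: a type-1 system cannot track it, e_ss → ∞.
The unbounded component dominates.

infinity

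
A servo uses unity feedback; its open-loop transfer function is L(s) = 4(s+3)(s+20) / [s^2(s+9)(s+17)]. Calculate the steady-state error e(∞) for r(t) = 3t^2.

Two free integrators in L(s): this is a type 2 system.
K_a = lim_{s→0} s^2·L(s) = 4·3·20 / (9·17) = 80/51.
r(t) = 3t^2 gives R(s) = 6/s^3.
e_ss = 6/K_a = 6/(80/51) = 3.825.

3.825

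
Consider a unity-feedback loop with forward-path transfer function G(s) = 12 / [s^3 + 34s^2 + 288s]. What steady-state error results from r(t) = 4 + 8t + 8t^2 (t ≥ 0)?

Factoring s from the denominator leaves a polynomial with constant term 288, so the system is type 1. By superposition:
  • 4: tracked with zero error.
  • 8t: e_ss = 8/K_v with K_v=1/24 → 192.
  • 8t^2: a type-1 system cannot track it, e_ss → ∞.
The unbounded component dominates.

infinity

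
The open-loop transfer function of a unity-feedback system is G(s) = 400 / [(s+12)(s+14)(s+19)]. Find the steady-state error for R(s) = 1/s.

System type = 0 (no poles at s=0).
K_p = lim_{s→0} G(s) = 400 / (12·14·19) = 50/399.
e_ss = 1/(1 + K_p) = 1/(449/399) = 399/449.

399/449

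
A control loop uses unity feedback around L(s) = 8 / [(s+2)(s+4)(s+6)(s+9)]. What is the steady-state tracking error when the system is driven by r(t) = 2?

108/55

L(s) has no factors of s in the denominator, so the system is type 0.
K_p = lim_{s→0} L(s) = 8 / (2·4·6·9) = 1/54.
e_ss = 2/(1 + K_p) = 2/(55/54) = 108/55.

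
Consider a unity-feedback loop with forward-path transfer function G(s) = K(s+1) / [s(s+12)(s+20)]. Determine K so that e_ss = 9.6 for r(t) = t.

One free integrator in G(s): this is a type 1 system.
K_v = lim_{s→0} s·G(s) = K·1 / (12·20) = (1/240)·K.
e_ss = 1/K_v = 9.6 ⇒ K_v = 5/48 ⇒ K = (5/48)/(1/240) = 25.

25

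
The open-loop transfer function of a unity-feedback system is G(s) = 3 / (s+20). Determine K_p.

0.15

The open loop has no poles at the origin → type 0 system.
K_p = lim_{s→0} G(s) = 3 / (20) = 0.15.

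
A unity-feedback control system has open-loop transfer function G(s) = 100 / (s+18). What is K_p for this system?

50/9

System type = 0 (no poles at s=0).
K_p = lim_{s→0} G(s) = 100 / (18) = 50/9.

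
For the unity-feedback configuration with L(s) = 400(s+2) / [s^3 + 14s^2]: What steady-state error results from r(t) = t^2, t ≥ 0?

The denominator has no term below 14s^2 — 2 poles at s=0, type 2.
K_a = lim_{s→0} s^2·L(s) = 400·2 / 14 = 400/7.
r(t) = t^2 gives R(s) = 2/s^3.
e_ss = 2/K_a = 2/(400/7) = 0.035.

0.035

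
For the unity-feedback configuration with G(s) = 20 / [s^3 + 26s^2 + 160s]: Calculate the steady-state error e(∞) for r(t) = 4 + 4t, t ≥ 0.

Lowest-order denominator term is 160s, so the open loop has 1 pole at the origin → type 1 system. By superposition:
  • 4: tracked with zero error.
  • 4t: e_ss = 4/K_v with K_v=0.125 → 32.
Total e_ss = 32.

32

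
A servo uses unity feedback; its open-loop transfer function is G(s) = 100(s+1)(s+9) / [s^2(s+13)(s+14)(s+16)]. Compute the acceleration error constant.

225/728

The open loop has two poles at the origin → type 2 system.
K_a = lim_{s→0} s^2·G(s) = 100·1·9 / (13·14·16) = 225/728.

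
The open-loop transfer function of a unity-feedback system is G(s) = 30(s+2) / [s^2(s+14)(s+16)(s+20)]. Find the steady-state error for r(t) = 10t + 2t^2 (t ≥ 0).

System type = 2 (two poles at s=0). Taking each input component in turn:
  • 10t: tracked with zero error.
  • 2t^2: e_ss = 4/K_a with K_a=3/224 → 896/3.
Total e_ss = 896/3.

896/3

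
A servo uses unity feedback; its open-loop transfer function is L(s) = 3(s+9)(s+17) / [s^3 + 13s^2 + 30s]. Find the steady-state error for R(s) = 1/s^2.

10/153

The denominator has no term below 30s — 1 pole at s=0, type 1.
K_v = lim_{s→0} s·L(s) = 3·9·17 / 30 = 15.3.
e_ss = 1/K_v = 1/15.3 = 10/153.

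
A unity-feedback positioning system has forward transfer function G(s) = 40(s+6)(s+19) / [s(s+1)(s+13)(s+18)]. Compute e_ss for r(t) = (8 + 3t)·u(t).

117/760

One free integrator in G(s): this is a type 1 system. By superposition:
  • 8: tracked with zero error.
  • 3t: e_ss = 3/K_v with K_v=760/39 → 117/760.
Total e_ss = 117/760.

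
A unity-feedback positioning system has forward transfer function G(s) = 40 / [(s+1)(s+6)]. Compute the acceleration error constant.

No free integrators in G(s): this is a type 0 system.
K_a = lim_{s→0} s^2·G(s) = 0 (the extra factor of s kills the finite limit).

0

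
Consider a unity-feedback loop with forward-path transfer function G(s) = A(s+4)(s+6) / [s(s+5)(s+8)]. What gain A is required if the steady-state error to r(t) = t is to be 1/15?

G(s) has one factor of s in the denominator, so the system is type 1.
K_v = lim_{s→0} s·G(s) = A·4·6 / (5·8) = 0.6·A.
e_ss = 1/K_v = 1/15 ⇒ K_v = 15 ⇒ A = 15/0.6 = 25.

25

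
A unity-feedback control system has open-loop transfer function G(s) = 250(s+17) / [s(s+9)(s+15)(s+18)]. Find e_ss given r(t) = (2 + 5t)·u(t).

243/85

The open loop has one pole at the origin → type 1 system. By superposition:
  • 2: tracked with zero error.
  • 5t: e_ss = 5/K_v with K_v=425/243 → 243/85.
Total e_ss = 243/85.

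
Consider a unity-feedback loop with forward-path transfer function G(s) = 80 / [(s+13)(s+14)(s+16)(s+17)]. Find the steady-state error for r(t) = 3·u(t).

3094/1033

The open loop has no poles at the origin → type 0 system.
K_p = lim_{s→0} G(s) = 80 / (13·14·16·17) = 5/3094.
e_ss = 3/(1 + K_p) = 3/(3099/3094) = 3094/1033.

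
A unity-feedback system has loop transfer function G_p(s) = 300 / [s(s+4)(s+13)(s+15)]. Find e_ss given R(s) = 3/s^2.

7.8

System type = 1 (one pole at s=0).
K_v = lim_{s→0} s·G_p(s) = 300 / (4·13·15) = 5/13.
e_ss = 3/K_v = 3/(5/13) = 7.8.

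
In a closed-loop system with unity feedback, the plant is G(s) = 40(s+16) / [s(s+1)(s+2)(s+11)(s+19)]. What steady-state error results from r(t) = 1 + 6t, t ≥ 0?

The open loop has one pole at the origin → type 1 system. Treating each term separately:
  • 1: tracked with zero error.
  • 6t: e_ss = 6/K_v with K_v=320/209 → 627/160.
Total e_ss = 627/160.

627/160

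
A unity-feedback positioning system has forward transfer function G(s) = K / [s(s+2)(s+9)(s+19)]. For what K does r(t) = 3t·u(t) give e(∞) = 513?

2

System type = 1 (one pole at s=0).
K_v = lim_{s→0} s·G(s) = K / (2·9·19) = (1/342)·K.
e_ss = 3/K_v = 513 ⇒ K_v = 1/171 ⇒ K = (1/171)/(1/342) = 2.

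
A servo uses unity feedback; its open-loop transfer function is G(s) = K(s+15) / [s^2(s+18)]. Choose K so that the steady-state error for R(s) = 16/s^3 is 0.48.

G(s) has two factors of s in the denominator, so the system is type 2.
K_a = lim_{s→0} s^2·G(s) = K·15 / (18) = (5/6)·K.
e_ss = 16/K_a = 0.48 ⇒ K_a = 100/3 ⇒ K = (100/3)/(5/6) = 40.

40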